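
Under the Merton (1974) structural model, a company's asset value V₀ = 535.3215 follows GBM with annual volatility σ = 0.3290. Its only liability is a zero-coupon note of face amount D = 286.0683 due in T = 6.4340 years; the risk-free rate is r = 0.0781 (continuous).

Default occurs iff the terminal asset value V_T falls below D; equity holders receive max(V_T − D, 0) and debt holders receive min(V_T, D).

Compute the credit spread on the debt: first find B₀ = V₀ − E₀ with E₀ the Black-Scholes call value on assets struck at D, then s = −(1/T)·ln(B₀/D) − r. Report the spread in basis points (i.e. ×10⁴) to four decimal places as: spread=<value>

spread=89.7556

d₁ = [ln(V₀/D) + (r + σ²/2)T] / (σ√T)
   = [ln(535.3215/286.0683) + (0.0781 + 0.5·0.3290²)·6.4340] / (0.3290·√6.4340)
   = [0.626637 + 0.850707] / 0.834519 = 1.770293
d₂ = d₁ − σ√T = 1.770293 − 0.834519 = 0.935773
N(d₁) = 0.961661,  N(d₂) = 0.825305,  e^(−rT) = 0.605019
E₀ = V₀·N(d₁) − D·e^(−rT)·N(d₂)
   = 535.3215·0.961661 − 286.0683·0.605019·0.825305 = 371.956581
B₀ = V₀ − E₀ = 535.3215 − 371.956581 = 163.364919
spread = −(1/T)·ln(B₀/D) − r = −(1/6.4340)·ln(163.364919/286.0683) − 0.0781 = 0.00897556
in basis points: 0.00897556 × 10⁴ = 89.7556 bp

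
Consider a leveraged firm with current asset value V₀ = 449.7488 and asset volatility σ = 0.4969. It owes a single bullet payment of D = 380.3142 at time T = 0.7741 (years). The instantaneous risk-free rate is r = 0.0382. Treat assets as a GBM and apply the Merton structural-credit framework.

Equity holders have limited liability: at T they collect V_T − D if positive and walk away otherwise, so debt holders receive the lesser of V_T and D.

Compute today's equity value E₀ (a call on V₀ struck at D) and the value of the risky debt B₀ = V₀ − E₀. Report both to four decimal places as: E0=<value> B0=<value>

E0=118.0660 B0=331.6828

d₁ = [ln(V₀/D) + (r + σ²/2)T] / (σ√T)
   = [ln(449.7488/380.3142) + (0.0382 + 0.5·0.4969²)·0.7741] / (0.4969·√0.7741)
   = [0.167691 + 0.125137] / 0.437187 = 0.669801
d₂ = d₁ − σ√T = 0.669801 − 0.437187 = 0.232614
N(d₁) = 0.748508,  N(d₂) = 0.591969,  e^(−rT) = 0.970862
E₀ = V₀·N(d₁) − D·e^(−rT)·N(d₂)
   = 449.7488·0.748508 − 380.3142·0.970862·0.591969 = 118.065987
B₀ = V₀ − E₀ = 449.7488 − 118.065987 = 331.682813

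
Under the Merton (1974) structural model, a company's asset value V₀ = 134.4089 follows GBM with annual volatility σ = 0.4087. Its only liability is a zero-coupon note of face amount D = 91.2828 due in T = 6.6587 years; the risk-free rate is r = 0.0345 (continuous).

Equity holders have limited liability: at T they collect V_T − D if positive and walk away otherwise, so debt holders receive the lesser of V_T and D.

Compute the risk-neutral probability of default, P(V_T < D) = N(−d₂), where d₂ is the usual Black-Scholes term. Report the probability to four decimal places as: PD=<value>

d₁ = [ln(V₀/D) + (r + σ²/2)T] / (σ√T)
   = [ln(134.4089/91.2828) + (0.0345 + 0.5·0.4087²)·6.6587] / (0.4087·√6.6587)
   = [0.386924 + 0.785845] / 1.054628 = 1.112022
d₂ = d₁ − σ√T = 1.112022 − 1.054628 = 0.057394
risk-neutral PD = N(−d₂) = N(-0.057394) = 0.477116

PD=0.4771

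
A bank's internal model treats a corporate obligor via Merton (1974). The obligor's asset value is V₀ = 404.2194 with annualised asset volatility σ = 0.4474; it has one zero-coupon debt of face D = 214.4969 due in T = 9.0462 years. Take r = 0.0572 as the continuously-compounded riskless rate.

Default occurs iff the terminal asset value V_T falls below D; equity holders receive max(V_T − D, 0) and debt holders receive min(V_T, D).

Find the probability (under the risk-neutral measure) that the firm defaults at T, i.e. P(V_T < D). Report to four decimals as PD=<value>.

d₁ = [ln(V₀/D) + (r + σ²/2)T] / (σ√T)
   = [ln(404.2194/214.4969) + (0.0572 + 0.5·0.4474²)·9.0462] / (0.4474·√9.0462)
   = [0.633663 + 1.422817] / 1.345641 = 1.528253
d₂ = d₁ − σ√T = 1.528253 − 1.345641 = 0.182613
risk-neutral PD = N(−d₂) = N(-0.182613) = 0.427551

PD=0.4276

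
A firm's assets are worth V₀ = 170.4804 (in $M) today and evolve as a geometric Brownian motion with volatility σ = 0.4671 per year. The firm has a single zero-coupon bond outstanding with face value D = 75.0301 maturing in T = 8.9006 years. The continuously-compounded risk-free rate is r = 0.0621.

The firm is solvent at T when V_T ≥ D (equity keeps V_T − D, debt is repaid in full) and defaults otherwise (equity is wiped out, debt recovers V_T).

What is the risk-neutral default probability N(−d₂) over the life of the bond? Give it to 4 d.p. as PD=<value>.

PD=0.3864

d₁ = [ln(V₀/D) + (r + σ²/2)T] / (σ√T)
   = [ln(170.4804/75.0301) + (0.0621 + 0.5·0.4671²)·8.9006] / (0.4671·√8.9006)
   = [0.820731 + 1.523704] / 1.393540 = 1.682359
d₂ = d₁ − σ√T = 1.682359 − 1.393540 = 0.288819
risk-neutral PD = N(−d₂) = N(-0.288819) = 0.386360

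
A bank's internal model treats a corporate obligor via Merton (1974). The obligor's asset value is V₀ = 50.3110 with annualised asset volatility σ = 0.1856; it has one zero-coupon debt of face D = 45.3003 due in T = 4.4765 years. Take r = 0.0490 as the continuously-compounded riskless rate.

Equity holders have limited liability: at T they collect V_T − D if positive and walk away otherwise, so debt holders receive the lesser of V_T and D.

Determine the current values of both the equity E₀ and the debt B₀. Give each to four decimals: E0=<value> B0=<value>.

d₁ = [ln(V₀/D) + (r + σ²/2)T] / (σ√T)
   = [ln(50.3110/45.3003) + (0.0490 + 0.5·0.1856²)·4.4765] / (0.1856·√4.4765)
   = [0.104910 + 0.296450] / 0.392688 = 1.022086
d₂ = d₁ − σ√T = 1.022086 − 0.392688 = 0.629398
N(d₁) = 0.846630,  N(d₂) = 0.735456,  e^(−rT) = 0.803042
E₀ = V₀·N(d₁) − D·e^(−rT)·N(d₂)
   = 50.3110·0.846630 − 45.3003·0.803042·0.735456 = 15.840359
B₀ = V₀ − E₀ = 50.3110 − 15.840359 = 34.470641

E0=15.8404 B0=34.4706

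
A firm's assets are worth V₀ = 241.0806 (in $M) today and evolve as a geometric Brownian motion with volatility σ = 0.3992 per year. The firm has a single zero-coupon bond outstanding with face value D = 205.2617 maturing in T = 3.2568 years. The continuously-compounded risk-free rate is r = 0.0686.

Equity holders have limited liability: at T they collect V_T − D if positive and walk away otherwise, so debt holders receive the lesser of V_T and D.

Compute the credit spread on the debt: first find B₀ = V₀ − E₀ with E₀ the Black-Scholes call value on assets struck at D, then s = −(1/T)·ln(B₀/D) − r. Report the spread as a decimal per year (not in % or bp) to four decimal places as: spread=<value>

spread=0.0530

d₁ = [ln(V₀/D) + (r + σ²/2)T] / (σ√T)
   = [ln(241.0806/205.2617) + (0.0686 + 0.5·0.3992²)·3.2568] / (0.3992·√3.2568)
   = [0.160846 + 0.482919] / 0.720421 = 0.893596
d₂ = d₁ − σ√T = 0.893596 − 0.720421 = 0.173175
N(d₁) = 0.814231,  N(d₂) = 0.568743,  e^(−rT) = 0.799782
E₀ = V₀·N(d₁) − D·e^(−rT)·N(d₂)
   = 241.0806·0.814231 − 205.2617·0.799782·0.568743 = 102.927809
B₀ = V₀ − E₀ = 241.0806 − 102.927809 = 138.152791
spread = −(1/T)·ln(B₀/D) − r = −(1/3.2568)·ln(138.152791/205.2617) − 0.0686 = 0.05296887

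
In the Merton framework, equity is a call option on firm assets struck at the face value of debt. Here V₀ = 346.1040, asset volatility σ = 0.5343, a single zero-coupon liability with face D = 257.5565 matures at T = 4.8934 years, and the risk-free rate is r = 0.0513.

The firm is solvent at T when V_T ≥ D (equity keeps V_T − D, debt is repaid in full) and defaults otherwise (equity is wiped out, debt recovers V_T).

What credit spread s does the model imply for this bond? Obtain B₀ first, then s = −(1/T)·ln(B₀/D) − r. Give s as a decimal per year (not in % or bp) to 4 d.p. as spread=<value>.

spread=0.0725

d₁ = [ln(V₀/D) + (r + σ²/2)T] / (σ√T)
   = [ln(346.1040/257.5565) + (0.0513 + 0.5·0.5343²)·4.8934] / (0.5343·√4.8934)
   = [0.295500 + 0.949507] / 1.181927 = 1.053371
d₂ = d₁ − σ√T = 1.053371 − 1.181927 = -0.128556
N(d₁) = 0.853914,  N(d₂) = 0.448855,  e^(−rT) = 0.777998
E₀ = V₀·N(d₁) − D·e^(−rT)·N(d₂)
   = 346.1040·0.853914 − 257.5565·0.777998·0.448855 = 205.602445
B₀ = V₀ − E₀ = 346.1040 − 205.602445 = 140.501555
spread = −(1/T)·ln(B₀/D) − r = −(1/4.8934)·ln(140.501555/257.5565) − 0.0513 = 0.07254447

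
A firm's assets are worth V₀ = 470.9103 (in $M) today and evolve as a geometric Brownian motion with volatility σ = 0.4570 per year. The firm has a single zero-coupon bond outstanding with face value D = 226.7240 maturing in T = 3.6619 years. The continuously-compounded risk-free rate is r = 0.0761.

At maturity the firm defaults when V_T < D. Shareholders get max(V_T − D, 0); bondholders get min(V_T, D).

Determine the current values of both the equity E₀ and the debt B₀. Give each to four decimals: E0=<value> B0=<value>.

E0=313.6878 B0=157.2225

d₁ = [ln(V₀/D) + (r + σ²/2)T] / (σ√T)
   = [ln(470.9103/226.7240) + (0.0761 + 0.5·0.4570²)·3.6619] / (0.4570·√3.6619)
   = [0.730934 + 0.661063] / 0.874519 = 1.591728
d₂ = d₁ − σ√T = 1.591728 − 0.874519 = 0.717208
N(d₁) = 0.944277,  N(d₂) = 0.763377,  e^(−rT) = 0.756789
E₀ = V₀·N(d₁) − D·e^(−rT)·N(d₂)
   = 470.9103·0.944277 − 226.7240·0.756789·0.763377 = 313.687797
B₀ = V₀ − E₀ = 470.9103 − 313.687797 = 157.222503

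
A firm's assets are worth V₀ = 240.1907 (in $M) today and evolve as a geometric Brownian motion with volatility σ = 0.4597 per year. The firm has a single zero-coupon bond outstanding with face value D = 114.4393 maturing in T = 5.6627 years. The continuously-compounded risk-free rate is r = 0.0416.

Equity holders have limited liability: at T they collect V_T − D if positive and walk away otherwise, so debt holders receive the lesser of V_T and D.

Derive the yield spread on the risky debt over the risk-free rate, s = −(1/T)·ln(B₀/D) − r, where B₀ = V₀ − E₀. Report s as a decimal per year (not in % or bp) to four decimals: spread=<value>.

spread=0.0320

d₁ = [ln(V₀/D) + (r + σ²/2)T] / (σ√T)
   = [ln(240.1907/114.4393) + (0.0416 + 0.5·0.4597²)·5.6627] / (0.4597·√5.6627)
   = [0.741389 + 0.833901] / 1.093922 = 1.440038
d₂ = d₁ − σ√T = 1.440038 − 1.093922 = 0.346117
N(d₁) = 0.925072,  N(d₂) = 0.635372,  e^(−rT) = 0.790122
E₀ = V₀·N(d₁) − D·e^(−rT)·N(d₂)
   = 240.1907·0.925072 − 114.4393·0.790122·0.635372 = 164.742632
B₀ = V₀ − E₀ = 240.1907 − 164.742632 = 75.448068
spread = −(1/T)·ln(B₀/D) − r = −(1/5.6627)·ln(75.448068/114.4393) − 0.0416 = 0.03196914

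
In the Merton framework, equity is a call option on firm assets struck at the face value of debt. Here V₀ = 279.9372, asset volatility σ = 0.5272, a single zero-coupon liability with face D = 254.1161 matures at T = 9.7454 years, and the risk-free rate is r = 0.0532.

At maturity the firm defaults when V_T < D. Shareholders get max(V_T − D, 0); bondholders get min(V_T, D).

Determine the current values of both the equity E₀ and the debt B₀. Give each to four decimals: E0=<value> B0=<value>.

d₁ = [ln(V₀/D) + (r + σ²/2)T] / (σ√T)
   = [ln(279.9372/254.1161) + (0.0532 + 0.5·0.5272²)·9.7454] / (0.5272·√9.7454)
   = [0.096774 + 1.872773] / 1.645793 = 1.196716
d₂ = d₁ − σ√T = 1.196716 − 1.645793 = -0.449077
N(d₁) = 0.884291,  N(d₂) = 0.326688,  e^(−rT) = 0.595440
E₀ = V₀·N(d₁) − D·e^(−rT)·N(d₂)
   = 279.9372·0.884291 − 254.1161·0.595440·0.326688 = 198.114625
B₀ = V₀ − E₀ = 279.9372 − 198.114625 = 81.822575

E0=198.1146 B0=81.8226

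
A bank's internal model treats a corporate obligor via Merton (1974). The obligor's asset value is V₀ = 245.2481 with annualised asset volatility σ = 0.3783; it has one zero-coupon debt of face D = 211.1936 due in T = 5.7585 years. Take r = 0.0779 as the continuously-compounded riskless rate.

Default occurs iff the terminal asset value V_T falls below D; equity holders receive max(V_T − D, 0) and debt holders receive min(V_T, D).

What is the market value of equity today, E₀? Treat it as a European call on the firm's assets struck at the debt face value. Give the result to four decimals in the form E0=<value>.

E0=134.2768

d₁ = [ln(V₀/D) + (r + σ²/2)T] / (σ√T)
   = [ln(245.2481/211.1936) + (0.0779 + 0.5·0.3783²)·5.7585] / (0.3783·√5.7585)
   = [0.149495 + 0.860639] / 0.907802 = 1.112726
d₂ = d₁ − σ√T = 1.112726 − 0.907802 = 0.204924
N(d₁) = 0.867087,  N(d₂) = 0.581184,  e^(−rT) = 0.638530
E₀ = V₀·N(d₁) − D·e^(−rT)·N(d₂)
   = 245.2481·0.867087 − 211.1936·0.638530·0.581184 = 134.276753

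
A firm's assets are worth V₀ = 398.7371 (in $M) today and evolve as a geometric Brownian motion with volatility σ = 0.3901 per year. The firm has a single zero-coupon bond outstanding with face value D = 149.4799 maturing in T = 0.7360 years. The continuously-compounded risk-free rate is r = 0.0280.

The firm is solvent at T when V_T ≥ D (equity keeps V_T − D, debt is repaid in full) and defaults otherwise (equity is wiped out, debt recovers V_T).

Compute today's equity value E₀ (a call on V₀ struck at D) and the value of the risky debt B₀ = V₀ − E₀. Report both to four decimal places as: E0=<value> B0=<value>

d₁ = [ln(V₀/D) + (r + σ²/2)T] / (σ√T)
   = [ln(398.7371/149.4799) + (0.0280 + 0.5·0.3901²)·0.7360] / (0.3901·√0.7360)
   = [0.981140 + 0.076610] / 0.334669 = 3.160590
d₂ = d₁ − σ√T = 3.160590 − 0.334669 = 2.825921
N(d₁) = 0.999213,  N(d₂) = 0.997643,  e^(−rT) = 0.979603
E₀ = V₀·N(d₁) − D·e^(−rT)·N(d₂)
   = 398.7371·0.999213 − 149.4799·0.979603·0.997643 = 252.337425
B₀ = V₀ − E₀ = 398.7371 − 252.337425 = 146.399675

E0=252.3374 B0=146.3997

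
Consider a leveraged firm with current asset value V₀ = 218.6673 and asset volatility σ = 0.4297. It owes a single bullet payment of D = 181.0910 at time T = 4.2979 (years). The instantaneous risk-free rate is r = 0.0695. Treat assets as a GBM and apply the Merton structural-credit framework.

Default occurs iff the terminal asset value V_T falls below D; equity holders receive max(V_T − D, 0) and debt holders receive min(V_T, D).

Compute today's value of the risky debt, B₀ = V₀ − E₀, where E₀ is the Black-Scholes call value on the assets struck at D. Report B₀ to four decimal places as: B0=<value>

d₁ = [ln(V₀/D) + (r + σ²/2)T] / (σ√T)
   = [ln(218.6673/181.0910) + (0.0695 + 0.5·0.4297²)·4.2979] / (0.4297·√4.2979)
   = [0.188552 + 0.695491] / 0.890827 = 0.992384
d₂ = d₁ − σ√T = 0.992384 − 0.890827 = 0.101556
N(d₁) = 0.839495,  N(d₂) = 0.540446,  e^(−rT) = 0.741779
E₀ = V₀·N(d₁) − D·e^(−rT)·N(d₂)
   = 218.6673·0.839495 − 181.0910·0.741779·0.540446 = 110.972282
B₀ = V₀ − E₀ = 218.6673 − 110.972282 = 107.695018

B0=107.6950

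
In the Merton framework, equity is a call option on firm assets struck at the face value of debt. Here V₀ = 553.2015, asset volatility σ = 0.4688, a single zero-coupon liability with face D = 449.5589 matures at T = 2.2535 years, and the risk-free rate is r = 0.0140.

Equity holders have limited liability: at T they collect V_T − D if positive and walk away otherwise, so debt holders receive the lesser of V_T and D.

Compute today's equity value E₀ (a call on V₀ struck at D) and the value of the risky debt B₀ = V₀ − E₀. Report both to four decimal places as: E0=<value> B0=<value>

d₁ = [ln(V₀/D) + (r + σ²/2)T] / (σ√T)
   = [ln(553.2015/449.5589) + (0.0140 + 0.5·0.4688²)·2.2535] / (0.4688·√2.2535)
   = [0.207455 + 0.279179] / 0.703747 = 0.691490
d₂ = d₁ − σ√T = 0.691490 − 0.703747 = -0.012256
N(d₁) = 0.755371,  N(d₂) = 0.495111,  e^(−rT) = 0.968943
E₀ = V₀·N(d₁) − D·e^(−rT)·N(d₂)
   = 553.2015·0.755371 − 449.5589·0.968943·0.495111 = 202.203778
B₀ = V₀ − E₀ = 553.2015 − 202.203778 = 350.997722

E0=202.2038 B0=350.9977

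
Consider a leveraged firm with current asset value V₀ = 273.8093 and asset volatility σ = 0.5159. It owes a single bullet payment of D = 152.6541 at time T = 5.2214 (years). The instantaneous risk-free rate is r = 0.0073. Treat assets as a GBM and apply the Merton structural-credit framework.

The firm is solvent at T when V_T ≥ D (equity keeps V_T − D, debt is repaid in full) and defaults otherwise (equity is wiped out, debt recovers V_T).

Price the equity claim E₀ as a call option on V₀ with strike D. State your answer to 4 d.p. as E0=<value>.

E0=167.8183

d₁ = [ln(V₀/D) + (r + σ²/2)T] / (σ√T)
   = [ln(273.8093/152.6541) + (0.0073 + 0.5·0.5159²)·5.2214] / (0.5159·√5.2214)
   = [0.584257 + 0.732961] / 1.178851 = 1.117375
d₂ = d₁ − σ√T = 1.117375 − 1.178851 = -0.061476
N(d₁) = 0.868083,  N(d₂) = 0.475490,  e^(−rT) = 0.962601
E₀ = V₀·N(d₁) − D·e^(−rT)·N(d₂)
   = 273.8093·0.868083 − 152.6541·0.962601·0.475490 = 167.818324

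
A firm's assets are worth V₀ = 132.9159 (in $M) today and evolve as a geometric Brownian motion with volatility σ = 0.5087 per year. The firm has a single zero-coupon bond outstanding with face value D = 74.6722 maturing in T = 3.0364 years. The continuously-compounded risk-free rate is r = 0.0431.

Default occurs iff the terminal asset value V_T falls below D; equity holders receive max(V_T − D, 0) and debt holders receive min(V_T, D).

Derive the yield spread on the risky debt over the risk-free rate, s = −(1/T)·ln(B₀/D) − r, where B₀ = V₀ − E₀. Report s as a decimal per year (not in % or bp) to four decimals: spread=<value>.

spread=0.0511

d₁ = [ln(V₀/D) + (r + σ²/2)T] / (σ√T)
   = [ln(132.9159/74.6722) + (0.0431 + 0.5·0.5087²)·3.0364] / (0.5087·√3.0364)
   = [0.576609 + 0.523742] / 0.886423 = 1.241338
d₂ = d₁ − σ√T = 1.241338 − 0.886423 = 0.354914
N(d₁) = 0.892759,  N(d₂) = 0.638673,  e^(−rT) = 0.877333
E₀ = V₀·N(d₁) − D·e^(−rT)·N(d₂)
   = 132.9159·0.892759 − 74.6722·0.877333·0.638673 = 76.820941
B₀ = V₀ − E₀ = 132.9159 − 76.820941 = 56.094959
spread = −(1/T)·ln(B₀/D) − r = −(1/3.0364)·ln(56.094959/74.6722) − 0.0431 = 0.05111088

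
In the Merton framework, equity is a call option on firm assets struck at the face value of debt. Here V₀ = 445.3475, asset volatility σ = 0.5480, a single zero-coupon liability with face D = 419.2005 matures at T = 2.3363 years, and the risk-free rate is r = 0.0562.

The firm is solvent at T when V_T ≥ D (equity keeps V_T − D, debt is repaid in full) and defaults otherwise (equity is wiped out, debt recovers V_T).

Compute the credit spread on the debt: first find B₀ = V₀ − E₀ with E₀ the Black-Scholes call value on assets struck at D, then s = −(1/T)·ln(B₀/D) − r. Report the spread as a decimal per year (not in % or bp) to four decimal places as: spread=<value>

d₁ = [ln(V₀/D) + (r + σ²/2)T] / (σ√T)
   = [ln(445.3475/419.2005) + (0.0562 + 0.5·0.5480²)·2.3363] / (0.5480·√2.3363)
   = [0.060506 + 0.482100] / 0.837616 = 0.647798
d₂ = d₁ − σ√T = 0.647798 − 0.837616 = -0.189818
N(d₁) = 0.741442,  N(d₂) = 0.424726,  e^(−rT) = 0.876955
E₀ = V₀·N(d₁) − D·e^(−rT)·N(d₂)
   = 445.3475·0.741442 − 419.2005·0.876955·0.424726 = 174.061756
B₀ = V₀ − E₀ = 445.3475 − 174.061756 = 271.285744
spread = −(1/T)·ln(B₀/D) − r = −(1/2.3363)·ln(271.285744/419.2005) − 0.0562 = 0.13006746

spread=0.1301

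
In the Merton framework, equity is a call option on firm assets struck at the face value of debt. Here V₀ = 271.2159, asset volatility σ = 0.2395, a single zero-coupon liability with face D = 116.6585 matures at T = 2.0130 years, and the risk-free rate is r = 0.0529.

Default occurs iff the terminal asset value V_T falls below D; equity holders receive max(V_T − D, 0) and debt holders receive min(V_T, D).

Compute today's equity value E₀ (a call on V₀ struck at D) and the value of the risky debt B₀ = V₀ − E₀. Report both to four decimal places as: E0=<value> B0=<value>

E0=166.3852 B0=104.8307

d₁ = [ln(V₀/D) + (r + σ²/2)T] / (σ√T)
   = [ln(271.2159/116.6585) + (0.0529 + 0.5·0.2395²)·2.0130] / (0.2395·√2.0130)
   = [0.843664 + 0.164221] / 0.339803 = 2.966085
d₂ = d₁ − σ√T = 2.966085 − 0.339803 = 2.626282
N(d₁) = 0.998492,  N(d₂) = 0.995684,  e^(−rT) = 0.898986
E₀ = V₀·N(d₁) − D·e^(−rT)·N(d₂)
   = 271.2159·0.998492 − 116.6585·0.898986·0.995684 = 166.385168
B₀ = V₀ − E₀ = 271.2159 − 166.385168 = 104.830732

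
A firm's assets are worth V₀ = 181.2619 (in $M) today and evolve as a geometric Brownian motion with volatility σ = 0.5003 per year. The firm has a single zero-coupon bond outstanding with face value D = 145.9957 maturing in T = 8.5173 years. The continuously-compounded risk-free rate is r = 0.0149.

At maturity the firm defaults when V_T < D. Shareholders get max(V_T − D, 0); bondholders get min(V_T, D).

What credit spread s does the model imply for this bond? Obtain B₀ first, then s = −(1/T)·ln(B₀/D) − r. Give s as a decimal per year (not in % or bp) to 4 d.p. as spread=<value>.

spread=0.0710

d₁ = [ln(V₀/D) + (r + σ²/2)T] / (σ√T)
   = [ln(181.2619/145.9957) + (0.0149 + 0.5·0.5003²)·8.5173] / (0.5003·√8.5173)
   = [0.216366 + 1.192848] / 1.460096 = 0.965151
d₂ = d₁ − σ√T = 0.965151 − 1.460096 = -0.494945
N(d₁) = 0.832766,  N(d₂) = 0.310320,  e^(−rT) = 0.880815
E₀ = V₀·N(d₁) − D·e^(−rT)·N(d₂)
   = 181.2619·0.832766 − 145.9957·0.880815·0.310320 = 111.043059
B₀ = V₀ − E₀ = 181.2619 − 111.043059 = 70.218841
spread = −(1/T)·ln(B₀/D) − r = −(1/8.5173)·ln(70.218841/145.9957) − 0.0149 = 0.07103809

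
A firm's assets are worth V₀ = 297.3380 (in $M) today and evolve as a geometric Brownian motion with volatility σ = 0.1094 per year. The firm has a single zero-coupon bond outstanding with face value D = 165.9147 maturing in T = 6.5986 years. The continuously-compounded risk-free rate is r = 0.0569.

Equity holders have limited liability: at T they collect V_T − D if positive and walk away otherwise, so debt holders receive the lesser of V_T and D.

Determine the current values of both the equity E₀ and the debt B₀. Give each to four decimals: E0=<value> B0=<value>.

d₁ = [ln(V₀/D) + (r + σ²/2)T] / (σ√T)
   = [ln(297.3380/165.9147) + (0.0569 + 0.5·0.1094²)·6.5986] / (0.1094·√6.5986)
   = [0.583396 + 0.414948] / 0.281024 = 3.552521
d₂ = d₁ − σ√T = 3.552521 − 0.281024 = 3.271497
N(d₁) = 0.999809,  N(d₂) = 0.999465,  e^(−rT) = 0.686973
E₀ = V₀·N(d₁) − D·e^(−rT)·N(d₂)
   = 297.3380·0.999809 − 165.9147·0.686973·0.999465 = 183.363328
B₀ = V₀ − E₀ = 297.3380 − 183.363328 = 113.974672

E0=183.3633 B0=113.9747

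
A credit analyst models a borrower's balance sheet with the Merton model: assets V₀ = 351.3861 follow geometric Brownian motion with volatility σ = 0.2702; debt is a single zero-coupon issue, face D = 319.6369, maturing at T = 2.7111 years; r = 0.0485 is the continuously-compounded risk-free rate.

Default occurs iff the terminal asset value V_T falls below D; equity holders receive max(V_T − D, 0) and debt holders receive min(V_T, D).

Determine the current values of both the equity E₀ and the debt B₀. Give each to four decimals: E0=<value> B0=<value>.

d₁ = [ln(V₀/D) + (r + σ²/2)T] / (σ√T)
   = [ln(351.3861/319.6369) + (0.0485 + 0.5·0.2702²)·2.7111] / (0.2702·√2.7111)
   = [0.094700 + 0.230454] / 0.444896 = 0.730855
d₂ = d₁ − σ√T = 0.730855 − 0.444896 = 0.285960
N(d₁) = 0.767566,  N(d₂) = 0.612546,  e^(−rT) = 0.876789
E₀ = V₀·N(d₁) − D·e^(−rT)·N(d₂)
   = 351.3861·0.767566 − 319.6369·0.876789·0.612546 = 98.043608
B₀ = V₀ − E₀ = 351.3861 − 98.043608 = 253.342492

E0=98.0436 B0=253.3425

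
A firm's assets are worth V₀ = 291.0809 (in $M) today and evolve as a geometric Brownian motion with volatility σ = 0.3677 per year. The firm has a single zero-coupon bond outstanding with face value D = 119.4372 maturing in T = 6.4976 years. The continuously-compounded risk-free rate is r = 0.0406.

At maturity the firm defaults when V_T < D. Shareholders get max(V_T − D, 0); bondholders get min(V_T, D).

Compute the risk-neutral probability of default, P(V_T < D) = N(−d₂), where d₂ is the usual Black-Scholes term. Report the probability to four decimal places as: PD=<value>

PD=0.2227

d₁ = [ln(V₀/D) + (r + σ²/2)T] / (σ√T)
   = [ln(291.0809/119.4372) + (0.0406 + 0.5·0.3677²)·6.4976] / (0.3677·√6.4976)
   = [0.890811 + 0.703051] / 0.937282 = 1.700515
d₂ = d₁ − σ√T = 1.700515 − 0.937282 = 0.763233
risk-neutral PD = N(−d₂) = N(-0.763233) = 0.222662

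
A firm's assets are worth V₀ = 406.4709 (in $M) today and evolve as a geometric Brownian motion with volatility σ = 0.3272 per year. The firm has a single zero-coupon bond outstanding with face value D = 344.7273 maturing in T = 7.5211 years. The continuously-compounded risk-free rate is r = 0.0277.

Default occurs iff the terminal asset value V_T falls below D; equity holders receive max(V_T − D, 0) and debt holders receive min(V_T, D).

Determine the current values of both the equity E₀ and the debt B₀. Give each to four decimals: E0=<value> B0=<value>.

d₁ = [ln(V₀/D) + (r + σ²/2)T] / (σ√T)
   = [ln(406.4709/344.7273) + (0.0277 + 0.5·0.3272²)·7.5211] / (0.3272·√7.5211)
   = [0.164759 + 0.610938] / 0.897334 = 0.864447
d₂ = d₁ − σ√T = 0.864447 − 0.897334 = -0.032887
N(d₁) = 0.806329,  N(d₂) = 0.486882,  e^(−rT) = 0.811935
E₀ = V₀·N(d₁) − D·e^(−rT)·N(d₂)
   = 406.4709·0.806329 − 344.7273·0.811935·0.486882 = 191.472591
B₀ = V₀ − E₀ = 406.4709 − 191.472591 = 214.998309

E0=191.4726 B0=214.9983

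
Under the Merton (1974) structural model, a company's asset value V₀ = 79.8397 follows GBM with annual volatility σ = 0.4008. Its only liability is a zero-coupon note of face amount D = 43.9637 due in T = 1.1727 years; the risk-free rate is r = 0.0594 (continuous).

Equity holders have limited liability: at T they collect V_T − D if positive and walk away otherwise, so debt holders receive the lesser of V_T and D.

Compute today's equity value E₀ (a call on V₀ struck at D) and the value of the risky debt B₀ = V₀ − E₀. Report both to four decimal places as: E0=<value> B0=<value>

E0=39.4942 B0=40.3455

d₁ = [ln(V₀/D) + (r + σ²/2)T] / (σ√T)
   = [ln(79.8397/43.9637) + (0.0594 + 0.5·0.4008²)·1.1727] / (0.4008·√1.1727)
   = [0.596657 + 0.163850] / 0.434031 = 1.752192
d₂ = d₁ − σ√T = 1.752192 − 0.434031 = 1.318161
N(d₁) = 0.960130,  N(d₂) = 0.906275,  e^(−rT) = 0.932712
E₀ = V₀·N(d₁) − D·e^(−rT)·N(d₂)
   = 79.8397·0.960130 − 43.9637·0.932712·0.906275 = 39.494209
B₀ = V₀ − E₀ = 79.8397 − 39.494209 = 40.345491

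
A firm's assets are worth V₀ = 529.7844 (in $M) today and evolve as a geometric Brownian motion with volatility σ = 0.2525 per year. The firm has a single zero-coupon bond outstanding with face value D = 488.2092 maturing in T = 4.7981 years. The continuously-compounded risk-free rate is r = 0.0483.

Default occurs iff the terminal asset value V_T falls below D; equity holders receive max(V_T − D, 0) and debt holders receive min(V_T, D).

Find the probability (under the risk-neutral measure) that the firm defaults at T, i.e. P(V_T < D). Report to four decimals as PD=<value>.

PD=0.3858

d₁ = [ln(V₀/D) + (r + σ²/2)T] / (σ√T)
   = [ln(529.7844/488.2092) + (0.0483 + 0.5·0.2525²)·4.7981] / (0.2525·√4.7981)
   = [0.081726 + 0.384703] / 0.553090 = 0.843314
d₂ = d₁ − σ√T = 0.843314 − 0.553090 = 0.290224
risk-neutral PD = N(−d₂) = N(-0.290224) = 0.385823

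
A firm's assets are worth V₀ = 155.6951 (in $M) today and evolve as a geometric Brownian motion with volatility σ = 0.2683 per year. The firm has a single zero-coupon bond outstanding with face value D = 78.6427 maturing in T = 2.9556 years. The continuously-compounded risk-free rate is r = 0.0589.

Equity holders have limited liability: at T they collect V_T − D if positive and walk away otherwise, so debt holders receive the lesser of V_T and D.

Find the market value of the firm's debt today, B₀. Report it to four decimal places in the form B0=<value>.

d₁ = [ln(V₀/D) + (r + σ²/2)T] / (σ√T)
   = [ln(155.6951/78.6427) + (0.0589 + 0.5·0.2683²)·2.9556] / (0.2683·√2.9556)
   = [0.682985 + 0.280464] / 0.461258 = 2.088744
d₂ = d₁ − σ√T = 2.088744 − 0.461258 = 1.627486
N(d₁) = 0.981635,  N(d₂) = 0.948183,  e^(−rT) = 0.840226
E₀ = V₀·N(d₁) − D·e^(−rT)·N(d₂)
   = 155.6951·0.981635 − 78.6427·0.840226·0.948183 = 90.182027
B₀ = V₀ − E₀ = 155.6951 − 90.182027 = 65.513073

B0=65.5131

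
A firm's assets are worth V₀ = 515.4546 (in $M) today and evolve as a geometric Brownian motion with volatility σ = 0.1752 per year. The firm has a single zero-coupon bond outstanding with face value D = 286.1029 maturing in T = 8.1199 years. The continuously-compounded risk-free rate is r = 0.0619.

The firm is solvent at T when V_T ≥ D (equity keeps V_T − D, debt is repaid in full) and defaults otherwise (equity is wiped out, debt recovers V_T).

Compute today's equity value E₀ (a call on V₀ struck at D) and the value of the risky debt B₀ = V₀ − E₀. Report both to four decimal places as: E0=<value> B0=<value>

E0=343.1184 B0=172.3362

d₁ = [ln(V₀/D) + (r + σ²/2)T] / (σ√T)
   = [ln(515.4546/286.1029) + (0.0619 + 0.5·0.1752²)·8.1199] / (0.1752·√8.1199)
   = [0.588698 + 0.627242] / 0.499240 = 2.435581
d₂ = d₁ − σ√T = 2.435581 − 0.499240 = 1.936341
N(d₁) = 0.992566,  N(d₂) = 0.973587,  e^(−rT) = 0.604943
E₀ = V₀·N(d₁) − D·e^(−rT)·N(d₂)
   = 515.4546·0.992566 − 286.1029·0.604943·0.973587 = 343.118372
B₀ = V₀ − E₀ = 515.4546 − 343.118372 = 172.336228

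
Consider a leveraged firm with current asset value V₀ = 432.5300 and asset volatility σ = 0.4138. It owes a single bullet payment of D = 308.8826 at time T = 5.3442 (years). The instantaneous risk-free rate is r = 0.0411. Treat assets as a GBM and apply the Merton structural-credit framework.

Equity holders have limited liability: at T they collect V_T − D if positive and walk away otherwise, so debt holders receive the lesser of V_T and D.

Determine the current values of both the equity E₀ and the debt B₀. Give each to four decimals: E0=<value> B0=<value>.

E0=235.8018 B0=196.7282

d₁ = [ln(V₀/D) + (r + σ²/2)T] / (σ√T)
   = [ln(432.5300/308.8826) + (0.0411 + 0.5·0.4138²)·5.3442] / (0.4138·√5.3442)
   = [0.336690 + 0.677191] / 0.956603 = 1.059877
d₂ = d₁ − σ√T = 1.059877 − 0.956603 = 0.103274
N(d₁) = 0.855400,  N(d₂) = 0.541127,  e^(−rT) = 0.802802
E₀ = V₀·N(d₁) − D·e^(−rT)·N(d₂)
   = 432.5300·0.855400 − 308.8826·0.802802·0.541127 = 235.801816
B₀ = V₀ − E₀ = 432.5300 − 235.801816 = 196.728184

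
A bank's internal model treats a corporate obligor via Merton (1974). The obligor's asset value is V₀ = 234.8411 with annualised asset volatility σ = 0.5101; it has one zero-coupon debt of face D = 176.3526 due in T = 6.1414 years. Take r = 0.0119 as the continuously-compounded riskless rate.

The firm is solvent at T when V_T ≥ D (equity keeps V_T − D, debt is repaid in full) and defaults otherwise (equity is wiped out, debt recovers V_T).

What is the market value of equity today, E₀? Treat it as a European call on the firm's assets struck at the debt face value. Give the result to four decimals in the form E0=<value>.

E0=132.9611

d₁ = [ln(V₀/D) + (r + σ²/2)T] / (σ√T)
   = [ln(234.8411/176.3526) + (0.0119 + 0.5·0.5101²)·6.1414] / (0.5101·√6.1414)
   = [0.286424 + 0.872085] / 1.264122 = 0.916453
d₂ = d₁ − σ√T = 0.916453 − 1.264122 = -0.347669
N(d₁) = 0.820285,  N(d₂) = 0.364044,  e^(−rT) = 0.929524
E₀ = V₀·N(d₁) − D·e^(−rT)·N(d₂)
   = 234.8411·0.820285 − 176.3526·0.929524·0.364044 = 132.961110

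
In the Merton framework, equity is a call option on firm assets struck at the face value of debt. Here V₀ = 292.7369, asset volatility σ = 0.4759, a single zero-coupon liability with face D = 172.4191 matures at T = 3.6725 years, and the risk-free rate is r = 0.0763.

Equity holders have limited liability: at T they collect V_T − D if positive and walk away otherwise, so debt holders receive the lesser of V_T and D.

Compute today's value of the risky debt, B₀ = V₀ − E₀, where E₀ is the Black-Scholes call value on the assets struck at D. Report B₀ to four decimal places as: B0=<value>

B0=113.1085

d₁ = [ln(V₀/D) + (r + σ²/2)T] / (σ√T)
   = [ln(292.7369/172.4191) + (0.0763 + 0.5·0.4759²)·3.6725] / (0.4759·√3.6725)
   = [0.529346 + 0.696087] / 0.912004 = 1.343671
d₂ = d₁ − σ√T = 1.343671 − 0.912004 = 0.431668
N(d₁) = 0.910473,  N(d₂) = 0.667008,  e^(−rT) = 0.755624
E₀ = V₀·N(d₁) − D·e^(−rT)·N(d₂)
   = 292.7369·0.910473 − 172.4191·0.755624·0.667008 = 179.628433
B₀ = V₀ − E₀ = 292.7369 − 179.628433 = 113.108467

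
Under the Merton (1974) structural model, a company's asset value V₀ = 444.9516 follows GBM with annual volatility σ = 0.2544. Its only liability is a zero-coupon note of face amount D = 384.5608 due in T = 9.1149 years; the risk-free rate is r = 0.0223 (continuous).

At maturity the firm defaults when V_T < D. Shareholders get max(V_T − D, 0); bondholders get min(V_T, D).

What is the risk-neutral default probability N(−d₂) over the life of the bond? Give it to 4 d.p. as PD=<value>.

d₁ = [ln(V₀/D) + (r + σ²/2)T] / (σ√T)
   = [ln(444.9516/384.5608) + (0.0223 + 0.5·0.2544²)·9.1149] / (0.2544·√9.1149)
   = [0.145864 + 0.498218] / 0.768056 = 0.838586
d₂ = d₁ − σ√T = 0.838586 − 0.768056 = 0.070530
risk-neutral PD = N(−d₂) = N(-0.070530) = 0.471886

PD=0.4719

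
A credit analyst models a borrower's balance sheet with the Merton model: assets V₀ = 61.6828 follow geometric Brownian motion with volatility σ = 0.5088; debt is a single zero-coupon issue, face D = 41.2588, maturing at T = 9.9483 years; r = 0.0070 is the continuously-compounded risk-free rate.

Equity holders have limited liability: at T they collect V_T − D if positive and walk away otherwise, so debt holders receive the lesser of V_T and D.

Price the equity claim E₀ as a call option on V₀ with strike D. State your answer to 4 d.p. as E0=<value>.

E0=41.5061

d₁ = [ln(V₀/D) + (r + σ²/2)T] / (σ√T)
   = [ln(61.6828/41.2588) + (0.0070 + 0.5·0.5088²)·9.9483] / (0.5088·√9.9483)
   = [0.402141 + 1.357333] / 1.604802 = 1.096381
d₂ = d₁ − σ√T = 1.096381 − 1.604802 = -0.508422
N(d₁) = 0.863544,  N(d₂) = 0.305579,  e^(−rT) = 0.932731
E₀ = V₀·N(d₁) − D·e^(−rT)·N(d₂)
   = 61.6828·0.863544 − 41.2588·0.932731·0.305579 = 41.506100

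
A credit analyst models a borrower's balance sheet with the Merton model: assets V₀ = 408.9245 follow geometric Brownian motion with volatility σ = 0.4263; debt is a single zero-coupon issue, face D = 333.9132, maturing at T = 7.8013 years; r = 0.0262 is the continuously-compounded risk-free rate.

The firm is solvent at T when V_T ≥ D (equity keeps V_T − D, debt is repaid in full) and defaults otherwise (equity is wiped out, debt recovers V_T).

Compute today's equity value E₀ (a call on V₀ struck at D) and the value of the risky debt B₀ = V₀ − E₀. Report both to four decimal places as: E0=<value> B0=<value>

E0=228.7781 B0=180.1464

d₁ = [ln(V₀/D) + (r + σ²/2)T] / (σ√T)
   = [ln(408.9245/333.9132) + (0.0262 + 0.5·0.4263²)·7.8013] / (0.4263·√7.8013)
   = [0.202649 + 0.913266] / 1.190690 = 0.937200
d₂ = d₁ − σ√T = 0.937200 − 1.190690 = -0.253490
N(d₁) = 0.825672,  N(d₂) = 0.399945,  e^(−rT) = 0.815141
E₀ = V₀·N(d₁) − D·e^(−rT)·N(d₂)
   = 408.9245·0.825672 − 333.9132·0.815141·0.399945 = 228.778085
B₀ = V₀ − E₀ = 408.9245 − 228.778085 = 180.146415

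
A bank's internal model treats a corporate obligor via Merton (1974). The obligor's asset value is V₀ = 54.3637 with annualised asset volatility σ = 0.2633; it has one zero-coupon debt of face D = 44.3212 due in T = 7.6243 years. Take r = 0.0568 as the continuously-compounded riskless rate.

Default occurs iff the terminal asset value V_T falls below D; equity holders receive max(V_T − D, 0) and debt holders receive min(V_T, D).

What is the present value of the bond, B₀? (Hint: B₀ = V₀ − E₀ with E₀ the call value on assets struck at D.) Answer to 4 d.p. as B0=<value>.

d₁ = [ln(V₀/D) + (r + σ²/2)T] / (σ√T)
   = [ln(54.3637/44.3212) + (0.0568 + 0.5·0.2633²)·7.6243] / (0.2633·√7.6243)
   = [0.204234 + 0.697345] / 0.727028 = 1.240088
d₂ = d₁ − σ√T = 1.240088 − 0.727028 = 0.513061
N(d₁) = 0.892529,  N(d₂) = 0.696046,  e^(−rT) = 0.648521
E₀ = V₀·N(d₁) − D·e^(−rT)·N(d₂)
   = 54.3637·0.892529 − 44.3212·0.648521·0.696046 = 28.514548
B₀ = V₀ − E₀ = 54.3637 − 28.514548 = 25.849152

B0=25.8492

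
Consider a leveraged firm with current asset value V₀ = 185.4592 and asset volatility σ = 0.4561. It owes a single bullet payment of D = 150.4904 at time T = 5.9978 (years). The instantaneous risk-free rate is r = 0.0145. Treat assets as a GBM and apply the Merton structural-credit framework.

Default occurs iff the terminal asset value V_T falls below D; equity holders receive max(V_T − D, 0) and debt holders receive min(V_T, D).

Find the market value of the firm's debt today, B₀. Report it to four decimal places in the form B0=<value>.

d₁ = [ln(V₀/D) + (r + σ²/2)T] / (σ√T)
   = [ln(185.4592/150.4904) + (0.0145 + 0.5·0.4561²)·5.9978] / (0.4561·√5.9978)
   = [0.208936 + 0.710821] / 1.117007 = 0.823411
d₂ = d₁ − σ√T = 0.823411 − 1.117007 = -0.293596
N(d₁) = 0.794863,  N(d₂) = 0.384533,  e^(−rT) = 0.916706
E₀ = V₀·N(d₁) − D·e^(−rT)·N(d₂)
   = 185.4592·0.794863 − 150.4904·0.916706·0.384533 = 94.366163
B₀ = V₀ − E₀ = 185.4592 − 94.366163 = 91.093037

B0=91.0930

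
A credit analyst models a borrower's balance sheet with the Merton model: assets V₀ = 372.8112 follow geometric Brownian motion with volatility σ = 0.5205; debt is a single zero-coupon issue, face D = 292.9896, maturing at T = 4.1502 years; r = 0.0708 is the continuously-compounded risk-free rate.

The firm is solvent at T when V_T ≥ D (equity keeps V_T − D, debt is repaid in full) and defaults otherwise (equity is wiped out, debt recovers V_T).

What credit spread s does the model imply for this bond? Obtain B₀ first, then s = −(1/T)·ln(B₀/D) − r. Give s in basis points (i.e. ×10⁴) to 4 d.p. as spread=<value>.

d₁ = [ln(V₀/D) + (r + σ²/2)T] / (σ√T)
   = [ln(372.8112/292.9896) + (0.0708 + 0.5·0.5205²)·4.1502] / (0.5205·√4.1502)
   = [0.240935 + 0.856021] / 1.060365 = 1.034508
d₂ = d₁ − σ√T = 1.034508 − 1.060365 = -0.025857
N(d₁) = 0.849551,  N(d₂) = 0.489686,  e^(−rT) = 0.745400
E₀ = V₀·N(d₁) − D·e^(−rT)·N(d₂)
   = 372.8112·0.849551 − 292.9896·0.745400·0.489686 = 209.777309
B₀ = V₀ − E₀ = 372.8112 − 209.777309 = 163.033891
spread = −(1/T)·ln(B₀/D) − r = −(1/4.1502)·ln(163.033891/292.9896) − 0.0708 = 0.07044115
in basis points: 0.07044115 × 10⁴ = 704.4115 bp

spread=704.4115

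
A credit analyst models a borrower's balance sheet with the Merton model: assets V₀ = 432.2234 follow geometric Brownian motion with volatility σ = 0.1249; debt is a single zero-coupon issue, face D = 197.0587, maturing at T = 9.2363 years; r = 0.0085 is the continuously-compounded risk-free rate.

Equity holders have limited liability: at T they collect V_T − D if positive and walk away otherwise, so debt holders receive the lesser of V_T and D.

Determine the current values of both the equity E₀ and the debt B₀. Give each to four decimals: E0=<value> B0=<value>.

E0=250.4560 B0=181.7674

d₁ = [ln(V₀/D) + (r + σ²/2)T] / (σ√T)
   = [ln(432.2234/197.0587) + (0.0085 + 0.5·0.1249²)·9.2363] / (0.1249·√9.2363)
   = [0.785441 + 0.150552] / 0.379587 = 2.465818
d₂ = d₁ − σ√T = 2.465818 − 0.379587 = 2.086231
N(d₁) = 0.993165,  N(d₂) = 0.981521,  e^(−rT) = 0.924494
E₀ = V₀·N(d₁) − D·e^(−rT)·N(d₂)
   = 432.2234·0.993165 − 197.0587·0.924494·0.981521 = 250.455991
B₀ = V₀ − E₀ = 432.2234 − 250.455991 = 181.767409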